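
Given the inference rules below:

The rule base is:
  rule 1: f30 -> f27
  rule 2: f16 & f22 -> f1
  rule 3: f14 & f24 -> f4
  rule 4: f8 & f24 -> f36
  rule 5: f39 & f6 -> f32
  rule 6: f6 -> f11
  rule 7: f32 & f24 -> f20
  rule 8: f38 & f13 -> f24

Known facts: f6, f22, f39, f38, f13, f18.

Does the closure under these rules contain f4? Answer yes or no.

no

[1] rule 5 [f39 & f6 -> f32]; rule 6 [f6 -> f11]; rule 8 [f38 & f13 -> f24]. ⇒ new: f32, f11, f24.
[2] rule 7 [f32 & f24 -> f20]. ⇒ new: f20.
Fixed point reached. f4 is concluded only by rule 3; rule 3 needs f14 (never derived).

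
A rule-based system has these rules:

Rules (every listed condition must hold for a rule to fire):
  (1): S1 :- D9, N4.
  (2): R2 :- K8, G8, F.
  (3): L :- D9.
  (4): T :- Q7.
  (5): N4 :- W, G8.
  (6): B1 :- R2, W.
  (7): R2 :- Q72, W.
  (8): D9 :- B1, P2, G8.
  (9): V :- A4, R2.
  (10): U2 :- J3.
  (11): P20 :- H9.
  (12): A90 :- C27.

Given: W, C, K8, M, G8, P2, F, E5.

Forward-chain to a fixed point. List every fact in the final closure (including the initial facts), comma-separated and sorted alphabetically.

B1, C, D9, E5, F, G8, K8, L, M, N4, P2, R2, S1, W

Round 1: (2) [R2 :- K8, G8, F.]; (5) [N4 :- W, G8.]. Adds R2, N4.
Round 2: (6) [B1 :- R2, W.]. Adds B1.
Round 3: (8) [D9 :- B1, P2, G8.]. Adds D9.
Round 4: (1) [S1 :- D9, N4.]; (3) [L :- D9.]. Adds S1, L.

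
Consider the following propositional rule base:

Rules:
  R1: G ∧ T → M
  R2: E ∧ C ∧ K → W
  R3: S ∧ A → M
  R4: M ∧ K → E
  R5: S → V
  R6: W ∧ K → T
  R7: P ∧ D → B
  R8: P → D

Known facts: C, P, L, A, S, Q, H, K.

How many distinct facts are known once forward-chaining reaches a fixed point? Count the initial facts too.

[1] R3 [S ∧ A → M]; R5 [S → V]; R8 [P → D]. ⇒ new: M, V, D.
[2] R4 [M ∧ K → E]; R7 [P ∧ D → B]. ⇒ new: E, B.
[3] R2 [E ∧ C ∧ K → W]. ⇒ new: W.
[4] R6 [W ∧ K → T]. ⇒ new: T.
Closure: {A, B, C, D, E, H, K, L, M, P, Q, S, T, V, W} — 15 facts.

15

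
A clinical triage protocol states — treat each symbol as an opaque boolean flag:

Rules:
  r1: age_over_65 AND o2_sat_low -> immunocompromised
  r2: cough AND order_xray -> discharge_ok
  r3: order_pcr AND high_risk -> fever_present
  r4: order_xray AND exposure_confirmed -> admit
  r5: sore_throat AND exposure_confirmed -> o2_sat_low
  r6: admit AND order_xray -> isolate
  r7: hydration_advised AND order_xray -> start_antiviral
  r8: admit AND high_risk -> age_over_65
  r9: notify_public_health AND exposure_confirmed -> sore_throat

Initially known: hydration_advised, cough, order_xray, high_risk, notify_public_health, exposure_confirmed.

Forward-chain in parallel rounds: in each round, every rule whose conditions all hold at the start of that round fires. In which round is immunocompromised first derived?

[1] r2 [cough AND order_xray -> discharge_ok]; r4 [order_xray AND exposure_confirmed -> admit]; r7 [hydration_advised AND order_xray -> start_antiviral]; r9 [notify_public_health AND exposure_confirmed -> sore_throat]. ⇒ new: discharge_ok, admit, start_antiviral, sore_throat.
[2] r5 [sore_throat AND exposure_confirmed -> o2_sat_low]; r6 [admit AND order_xray -> isolate]; r8 [admit AND high_risk -> age_over_65]. ⇒ new: o2_sat_low, isolate, age_over_65.
[3] r1 [age_over_65 AND o2_sat_low -> immunocompromised]. ⇒ new: immunocompromised.
immunocompromised first appears in round 3.

3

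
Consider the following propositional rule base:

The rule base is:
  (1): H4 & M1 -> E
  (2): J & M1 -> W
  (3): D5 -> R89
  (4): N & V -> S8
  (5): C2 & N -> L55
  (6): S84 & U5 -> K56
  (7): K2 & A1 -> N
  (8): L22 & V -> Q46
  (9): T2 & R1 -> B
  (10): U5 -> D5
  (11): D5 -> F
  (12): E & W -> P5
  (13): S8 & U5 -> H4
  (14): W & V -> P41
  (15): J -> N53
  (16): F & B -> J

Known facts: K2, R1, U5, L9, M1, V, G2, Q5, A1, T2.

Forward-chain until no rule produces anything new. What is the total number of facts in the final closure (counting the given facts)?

Round 1 fires (7), (9), (10), giving N, B, D5.
Round 2 fires (3), (4), (11), giving R89, S8, F.
Round 3 fires (13), (16), giving H4, J.
Round 4 fires (1), (2), (15), giving E, W, N53.
Round 5 fires (12), (14), giving P5, P41.
Closure: {A1, B, D5, E, F, G2, H4, J, K2, L9, M1, N, N53, P41, P5, Q5, R1, R89, S8, T2, U5, V, W} — 23 facts.

23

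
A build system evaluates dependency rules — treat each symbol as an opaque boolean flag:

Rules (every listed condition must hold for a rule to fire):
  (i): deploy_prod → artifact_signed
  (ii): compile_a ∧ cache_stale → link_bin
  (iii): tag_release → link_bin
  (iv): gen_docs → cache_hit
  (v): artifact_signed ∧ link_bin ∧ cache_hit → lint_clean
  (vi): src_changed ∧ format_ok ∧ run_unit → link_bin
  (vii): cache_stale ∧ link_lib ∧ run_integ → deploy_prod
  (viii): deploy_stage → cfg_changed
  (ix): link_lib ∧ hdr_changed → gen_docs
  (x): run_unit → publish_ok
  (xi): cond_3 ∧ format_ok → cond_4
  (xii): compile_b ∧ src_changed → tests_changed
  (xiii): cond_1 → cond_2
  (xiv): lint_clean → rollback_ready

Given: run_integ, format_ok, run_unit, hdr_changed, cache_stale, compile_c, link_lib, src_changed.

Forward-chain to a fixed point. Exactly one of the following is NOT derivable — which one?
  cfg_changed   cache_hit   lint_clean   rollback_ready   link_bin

cfg_changed

Round 1 — (vi), (vii), (ix), (x), derive link_bin, deploy_prod, gen_docs, publish_ok.
Round 2 — (i), (iv), derive artifact_signed, cache_hit.
Round 3 — (v), derive lint_clean.
Round 4 — (xiv), derive rollback_ready.
Derived: cache_hit (round 2), lint_clean (round 3), link_bin (round 1), rollback_ready (round 4). cfg_changed never appears in any round.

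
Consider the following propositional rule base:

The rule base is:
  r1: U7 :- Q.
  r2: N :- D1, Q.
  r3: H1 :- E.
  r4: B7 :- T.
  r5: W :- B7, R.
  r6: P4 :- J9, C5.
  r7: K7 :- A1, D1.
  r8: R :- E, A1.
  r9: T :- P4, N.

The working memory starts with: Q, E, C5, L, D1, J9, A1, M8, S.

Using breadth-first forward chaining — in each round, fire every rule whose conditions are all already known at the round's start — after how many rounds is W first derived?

Round 1: r1 [U7 :- Q.]; r2 [N :- D1, Q.]; r3 [H1 :- E.]; r6 [P4 :- J9, C5.]; r7 [K7 :- A1, D1.]; r8 [R :- E, A1.]. Adds U7, N, H1, P4, K7, R.
Round 2: r9 [T :- P4, N.]. Adds T.
Round 3: r4 [B7 :- T.]. Adds B7.
Round 4: r5 [W :- B7, R.]. Adds W.
W first appears in round 4.

4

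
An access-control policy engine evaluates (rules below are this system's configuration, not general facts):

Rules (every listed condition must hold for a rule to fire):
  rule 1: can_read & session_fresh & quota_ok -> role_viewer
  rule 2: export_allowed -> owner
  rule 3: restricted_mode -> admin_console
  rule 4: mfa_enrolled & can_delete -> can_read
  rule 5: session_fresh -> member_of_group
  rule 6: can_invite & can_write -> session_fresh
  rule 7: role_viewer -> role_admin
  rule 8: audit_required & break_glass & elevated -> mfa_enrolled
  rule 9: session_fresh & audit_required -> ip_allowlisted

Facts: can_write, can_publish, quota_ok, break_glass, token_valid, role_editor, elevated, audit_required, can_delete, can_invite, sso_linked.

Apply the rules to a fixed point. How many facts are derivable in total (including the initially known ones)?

18

Round 1: rule 6 [can_invite & can_write -> session_fresh]; rule 8 [audit_required & break_glass & elevated -> mfa_enrolled]. Adds session_fresh, mfa_enrolled.
Round 2: rule 4 [mfa_enrolled & can_delete -> can_read]; rule 5 [session_fresh -> member_of_group]; rule 9 [session_fresh & audit_required -> ip_allowlisted]. Adds can_read, member_of_group, ip_allowlisted.
Round 3: rule 1 [can_read & session_fresh & quota_ok -> role_viewer]. Adds role_viewer.
Round 4: rule 7 [role_viewer -> role_admin]. Adds role_admin.
Closure: {audit_required, break_glass, can_delete, can_invite, can_publish, can_read, can_write, elevated, ip_allowlisted, member_of_group, mfa_enrolled, quota_ok, role_admin, role_editor, role_viewer, session_fresh, sso_linked, token_valid} — 18 facts.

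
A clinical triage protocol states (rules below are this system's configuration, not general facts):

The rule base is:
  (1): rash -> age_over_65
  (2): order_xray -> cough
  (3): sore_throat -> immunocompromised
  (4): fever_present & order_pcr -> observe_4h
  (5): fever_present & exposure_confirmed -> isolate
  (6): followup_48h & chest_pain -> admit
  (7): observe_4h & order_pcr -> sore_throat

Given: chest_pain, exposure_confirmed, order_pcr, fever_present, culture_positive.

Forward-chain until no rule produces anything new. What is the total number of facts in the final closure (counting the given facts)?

Round 1: (4) [fever_present & order_pcr -> observe_4h]; (5) [fever_present & exposure_confirmed -> isolate]. New: observe_4h, isolate.
Round 2: (7) [observe_4h & order_pcr -> sore_throat]. New: sore_throat.
Round 3: (3) [sore_throat -> immunocompromised]. New: immunocompromised.
Closure: {chest_pain, culture_positive, exposure_confirmed, fever_present, immunocompromised, isolate, observe_4h, order_pcr, sore_throat} — 9 facts.

9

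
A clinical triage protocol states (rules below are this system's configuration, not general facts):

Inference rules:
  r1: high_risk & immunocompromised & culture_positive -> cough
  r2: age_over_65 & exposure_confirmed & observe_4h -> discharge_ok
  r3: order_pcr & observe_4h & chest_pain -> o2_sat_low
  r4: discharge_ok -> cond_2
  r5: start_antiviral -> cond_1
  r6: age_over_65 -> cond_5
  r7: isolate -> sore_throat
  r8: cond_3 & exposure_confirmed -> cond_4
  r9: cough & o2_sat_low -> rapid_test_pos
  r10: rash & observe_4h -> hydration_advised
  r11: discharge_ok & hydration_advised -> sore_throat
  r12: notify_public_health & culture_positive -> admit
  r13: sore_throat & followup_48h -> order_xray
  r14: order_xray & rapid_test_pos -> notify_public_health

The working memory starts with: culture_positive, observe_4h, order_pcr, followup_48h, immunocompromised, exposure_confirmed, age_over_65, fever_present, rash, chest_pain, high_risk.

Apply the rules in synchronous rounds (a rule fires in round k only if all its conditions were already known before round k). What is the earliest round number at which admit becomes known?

Round 1: r1 [high_risk & immunocompromised & culture_positive -> cough]; r2 [age_over_65 & exposure_confirmed & observe_4h -> discharge_ok]; r3 [order_pcr & observe_4h & chest_pain -> o2_sat_low]; r6 [age_over_65 -> cond_5]; r10 [rash & observe_4h -> hydration_advised]. Adds cough, discharge_ok, o2_sat_low, cond_5, hydration_advised.
Round 2: r4 [discharge_ok -> cond_2]; r9 [cough & o2_sat_low -> rapid_test_pos]; r11 [discharge_ok & hydration_advised -> sore_throat]. Adds cond_2, rapid_test_pos, sore_throat.
Round 3: r13 [sore_throat & followup_48h -> order_xray]. Adds order_xray.
Round 4: r14 [order_xray & rapid_test_pos -> notify_public_health]. Adds notify_public_health.
Round 5: r12 [notify_public_health & culture_positive -> admit]. Adds admit.
admit first appears in round 5.

5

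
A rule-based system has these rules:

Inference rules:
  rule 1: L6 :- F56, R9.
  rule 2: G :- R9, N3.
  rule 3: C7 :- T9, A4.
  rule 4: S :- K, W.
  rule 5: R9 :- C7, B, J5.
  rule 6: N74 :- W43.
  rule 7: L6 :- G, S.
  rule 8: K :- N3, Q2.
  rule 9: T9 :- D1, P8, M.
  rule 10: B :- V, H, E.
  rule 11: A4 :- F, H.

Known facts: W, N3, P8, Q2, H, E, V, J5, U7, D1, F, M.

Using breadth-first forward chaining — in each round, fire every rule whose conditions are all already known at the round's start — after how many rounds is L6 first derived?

5

Round 1: rule 8 [K :- N3, Q2.]; rule 9 [T9 :- D1, P8, M.]; rule 10 [B :- V, H, E.]; rule 11 [A4 :- F, H.]. New: K, T9, B, A4.
Round 2: rule 3 [C7 :- T9, A4.]; rule 4 [S :- K, W.]. New: C7, S.
Round 3: rule 5 [R9 :- C7, B, J5.]. New: R9.
Round 4: rule 2 [G :- R9, N3.]. New: G.
Round 5: rule 7 [L6 :- G, S.]. New: L6.
L6 first appears in round 5.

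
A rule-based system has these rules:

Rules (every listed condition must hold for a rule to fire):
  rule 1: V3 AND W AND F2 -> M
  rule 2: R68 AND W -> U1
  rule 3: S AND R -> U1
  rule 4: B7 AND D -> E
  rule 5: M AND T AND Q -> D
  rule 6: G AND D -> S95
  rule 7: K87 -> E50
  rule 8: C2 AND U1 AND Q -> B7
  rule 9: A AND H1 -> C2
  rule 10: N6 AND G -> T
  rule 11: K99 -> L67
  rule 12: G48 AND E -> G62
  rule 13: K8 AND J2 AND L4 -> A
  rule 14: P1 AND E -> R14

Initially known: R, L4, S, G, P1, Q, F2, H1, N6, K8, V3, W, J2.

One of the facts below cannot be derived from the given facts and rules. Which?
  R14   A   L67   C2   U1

L67

[1] rule 1 [V3 AND W AND F2 -> M]; rule 3 [S AND R -> U1]; rule 10 [N6 AND G -> T]; rule 13 [K8 AND J2 AND L4 -> A]. ⇒ new: M, U1, T, A.
[2] rule 5 [M AND T AND Q -> D]; rule 9 [A AND H1 -> C2]. ⇒ new: D, C2.
[3] rule 6 [G AND D -> S95]; rule 8 [C2 AND U1 AND Q -> B7]. ⇒ new: S95, B7.
[4] rule 4 [B7 AND D -> E]. ⇒ new: E.
[5] rule 14 [P1 AND E -> R14]. ⇒ new: R14.
Derived: C2 (round 2), U1 (round 1), A (round 1), R14 (round 5). L67 never appears in any round.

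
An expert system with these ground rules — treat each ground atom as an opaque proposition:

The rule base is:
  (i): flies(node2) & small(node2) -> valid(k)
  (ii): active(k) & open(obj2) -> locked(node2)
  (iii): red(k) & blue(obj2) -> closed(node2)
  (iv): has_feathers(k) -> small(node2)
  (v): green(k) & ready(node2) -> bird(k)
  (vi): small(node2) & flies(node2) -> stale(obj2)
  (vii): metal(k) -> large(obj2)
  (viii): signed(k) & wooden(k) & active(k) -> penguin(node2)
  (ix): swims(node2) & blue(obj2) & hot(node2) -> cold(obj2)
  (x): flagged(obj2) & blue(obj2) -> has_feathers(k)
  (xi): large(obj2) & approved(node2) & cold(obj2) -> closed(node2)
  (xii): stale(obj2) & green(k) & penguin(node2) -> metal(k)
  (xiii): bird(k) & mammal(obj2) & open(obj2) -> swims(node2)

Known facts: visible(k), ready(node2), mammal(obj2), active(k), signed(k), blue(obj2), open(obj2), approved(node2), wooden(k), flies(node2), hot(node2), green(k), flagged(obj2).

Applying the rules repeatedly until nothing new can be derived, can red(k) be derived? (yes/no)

no

Round 1: (ii) [active(k) & open(obj2) -> locked(node2)]; (v) [green(k) & ready(node2) -> bird(k)]; (viii) [signed(k) & wooden(k) & active(k) -> penguin(node2)]; (x) [flagged(obj2) & blue(obj2) -> has_feathers(k)]. Adds locked(node2), bird(k), penguin(node2), has_feathers(k).
Round 2: (iv) [has_feathers(k) -> small(node2)]; (xiii) [bird(k) & mammal(obj2) & open(obj2) -> swims(node2)]. Adds small(node2), swims(node2).
Round 3: (i) [flies(node2) & small(node2) -> valid(k)]; (vi) [small(node2) & flies(node2) -> stale(obj2)]; (ix) [swims(node2) & blue(obj2) & hot(node2) -> cold(obj2)]. Adds valid(k), stale(obj2), cold(obj2).
Round 4: (xii) [stale(obj2) & green(k) & penguin(node2) -> metal(k)]. Adds metal(k).
Round 5: (vii) [metal(k) -> large(obj2)]. Adds large(obj2).
Round 6: (xi) [large(obj2) & approved(node2) & cold(obj2) -> closed(node2)]. Adds closed(node2).
Fixed point reached. No rule has red(k) as a consequent, and it is not given.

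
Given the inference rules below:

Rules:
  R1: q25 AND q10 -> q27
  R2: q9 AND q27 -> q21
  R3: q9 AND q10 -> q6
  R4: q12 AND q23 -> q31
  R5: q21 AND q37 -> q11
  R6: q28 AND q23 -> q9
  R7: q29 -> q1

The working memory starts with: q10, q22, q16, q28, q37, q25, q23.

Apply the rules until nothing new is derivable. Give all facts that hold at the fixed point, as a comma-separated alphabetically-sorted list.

q10, q11, q16, q21, q22, q23, q25, q27, q28, q37, q6, q9

Round 1: R1 [q25 AND q10 -> q27]; R6 [q28 AND q23 -> q9]. New: q27, q9.
Round 2: R2 [q9 AND q27 -> q21]; R3 [q9 AND q10 -> q6]. New: q21, q6.
Round 3: R5 [q21 AND q37 -> q11]. New: q11.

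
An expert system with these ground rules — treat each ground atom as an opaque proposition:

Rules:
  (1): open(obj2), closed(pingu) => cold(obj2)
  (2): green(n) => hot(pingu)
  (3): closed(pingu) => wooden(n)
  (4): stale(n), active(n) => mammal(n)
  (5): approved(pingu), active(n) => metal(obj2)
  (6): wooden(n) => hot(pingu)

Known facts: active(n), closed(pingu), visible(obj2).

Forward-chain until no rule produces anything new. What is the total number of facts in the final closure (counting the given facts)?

5

[1] (3) [closed(pingu) => wooden(n)]. ⇒ new: wooden(n).
[2] (6) [wooden(n) => hot(pingu)]. ⇒ new: hot(pingu).
Closure: {active(n), closed(pingu), hot(pingu), visible(obj2), wooden(n)} — 5 facts.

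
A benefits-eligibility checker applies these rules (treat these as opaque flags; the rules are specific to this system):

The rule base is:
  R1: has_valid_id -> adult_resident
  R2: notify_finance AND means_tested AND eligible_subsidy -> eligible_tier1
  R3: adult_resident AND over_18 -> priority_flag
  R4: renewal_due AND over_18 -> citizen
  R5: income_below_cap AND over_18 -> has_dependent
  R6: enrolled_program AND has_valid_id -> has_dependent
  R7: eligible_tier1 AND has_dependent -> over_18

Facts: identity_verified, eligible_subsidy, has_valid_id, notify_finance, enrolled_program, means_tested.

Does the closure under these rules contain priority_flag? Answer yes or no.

Round 1: R1 [has_valid_id -> adult_resident]; R2 [notify_finance AND means_tested AND eligible_subsidy -> eligible_tier1]; R6 [enrolled_program AND has_valid_id -> has_dependent]. New: adult_resident, eligible_tier1, has_dependent.
Round 2: R7 [eligible_tier1 AND has_dependent -> over_18]. New: over_18.
Round 3: R3 [adult_resident AND over_18 -> priority_flag]. New: priority_flag.
priority_flag appears in round 3, so it is derivable.

yes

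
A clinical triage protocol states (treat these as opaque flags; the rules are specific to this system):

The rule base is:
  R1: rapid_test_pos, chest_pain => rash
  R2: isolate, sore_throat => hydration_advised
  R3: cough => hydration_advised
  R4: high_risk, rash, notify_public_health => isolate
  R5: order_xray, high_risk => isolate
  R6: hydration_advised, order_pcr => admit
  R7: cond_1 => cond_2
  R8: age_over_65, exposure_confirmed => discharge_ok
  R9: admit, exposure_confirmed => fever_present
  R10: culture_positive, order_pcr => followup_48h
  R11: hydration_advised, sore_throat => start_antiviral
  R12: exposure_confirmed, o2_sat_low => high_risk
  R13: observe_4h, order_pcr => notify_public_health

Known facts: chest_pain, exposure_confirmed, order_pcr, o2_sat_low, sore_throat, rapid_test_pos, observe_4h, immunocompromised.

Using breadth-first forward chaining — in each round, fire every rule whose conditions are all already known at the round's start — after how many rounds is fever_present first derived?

5

Round 1 — R1, R12, R13, derive rash, high_risk, notify_public_health.
Round 2 — R4, derive isolate.
Round 3 — R2, derive hydration_advised.
Round 4 — R6, R11, derive admit, start_antiviral.
Round 5 — R9, derive fever_present.
fever_present first appears in round 5.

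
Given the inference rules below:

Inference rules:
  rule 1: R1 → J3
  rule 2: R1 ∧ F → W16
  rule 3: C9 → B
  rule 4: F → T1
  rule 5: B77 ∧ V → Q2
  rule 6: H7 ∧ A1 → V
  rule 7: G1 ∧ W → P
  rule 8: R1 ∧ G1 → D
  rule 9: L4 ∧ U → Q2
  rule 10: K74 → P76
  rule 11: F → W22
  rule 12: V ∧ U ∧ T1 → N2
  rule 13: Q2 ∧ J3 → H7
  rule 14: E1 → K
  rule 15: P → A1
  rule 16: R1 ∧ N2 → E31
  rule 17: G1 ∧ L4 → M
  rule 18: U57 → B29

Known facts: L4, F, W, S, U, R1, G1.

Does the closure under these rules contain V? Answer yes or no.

yes

Round 1 fires rule 1, rule 2, rule 4, rule 7, rule 8, rule 9, rule 11, rule 17, giving J3, W16, T1, P, D, Q2, W22, M.
Round 2 fires rule 13, rule 15, giving H7, A1.
Round 3 fires rule 6, giving V.
Round 4 fires rule 12, giving N2.
Round 5 fires rule 16, giving E31.
V appears in round 3, so it is derivable.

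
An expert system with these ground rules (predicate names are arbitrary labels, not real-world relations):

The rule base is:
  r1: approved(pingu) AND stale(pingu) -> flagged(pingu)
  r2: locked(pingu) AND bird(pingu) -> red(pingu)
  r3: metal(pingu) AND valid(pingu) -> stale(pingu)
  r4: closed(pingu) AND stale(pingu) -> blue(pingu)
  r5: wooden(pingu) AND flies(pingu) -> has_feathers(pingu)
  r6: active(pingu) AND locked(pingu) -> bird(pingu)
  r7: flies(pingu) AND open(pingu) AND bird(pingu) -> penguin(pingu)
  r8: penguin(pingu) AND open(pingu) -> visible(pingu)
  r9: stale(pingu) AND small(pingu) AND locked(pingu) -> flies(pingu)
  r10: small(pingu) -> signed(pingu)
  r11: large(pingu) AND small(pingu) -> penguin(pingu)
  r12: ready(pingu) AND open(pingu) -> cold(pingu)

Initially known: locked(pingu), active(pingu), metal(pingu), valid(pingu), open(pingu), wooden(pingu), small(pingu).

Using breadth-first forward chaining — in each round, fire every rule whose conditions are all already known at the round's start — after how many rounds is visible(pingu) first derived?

Round 1: r3 [metal(pingu) AND valid(pingu) -> stale(pingu)]; r6 [active(pingu) AND locked(pingu) -> bird(pingu)]; r10 [small(pingu) -> signed(pingu)]. Adds stale(pingu), bird(pingu), signed(pingu).
Round 2: r2 [locked(pingu) AND bird(pingu) -> red(pingu)]; r9 [stale(pingu) AND small(pingu) AND locked(pingu) -> flies(pingu)]. Adds red(pingu), flies(pingu).
Round 3: r5 [wooden(pingu) AND flies(pingu) -> has_feathers(pingu)]; r7 [flies(pingu) AND open(pingu) AND bird(pingu) -> penguin(pingu)]. Adds has_feathers(pingu), penguin(pingu).
Round 4: r8 [penguin(pingu) AND open(pingu) -> visible(pingu)]. Adds visible(pingu).
visible(pingu) first appears in round 4.

4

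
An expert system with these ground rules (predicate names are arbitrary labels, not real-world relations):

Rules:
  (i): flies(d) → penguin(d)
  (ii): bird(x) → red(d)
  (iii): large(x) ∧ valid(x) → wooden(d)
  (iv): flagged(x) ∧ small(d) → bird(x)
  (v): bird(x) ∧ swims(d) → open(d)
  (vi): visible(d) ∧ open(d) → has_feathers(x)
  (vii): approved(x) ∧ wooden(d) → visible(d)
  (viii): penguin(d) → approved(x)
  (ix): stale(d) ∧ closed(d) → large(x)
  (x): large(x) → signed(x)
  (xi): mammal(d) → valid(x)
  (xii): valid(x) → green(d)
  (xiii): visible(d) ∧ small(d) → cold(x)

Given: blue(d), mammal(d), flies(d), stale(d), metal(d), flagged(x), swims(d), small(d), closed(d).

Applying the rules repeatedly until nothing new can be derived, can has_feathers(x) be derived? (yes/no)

yes

[1] (i) [flies(d) → penguin(d)]; (iv) [flagged(x) ∧ small(d) → bird(x)]; (ix) [stale(d) ∧ closed(d) → large(x)]; (xi) [mammal(d) → valid(x)]. ⇒ new: penguin(d), bird(x), large(x), valid(x).
[2] (ii) [bird(x) → red(d)]; (iii) [large(x) ∧ valid(x) → wooden(d)]; (v) [bird(x) ∧ swims(d) → open(d)]; (viii) [penguin(d) → approved(x)]; (x) [large(x) → signed(x)]; (xii) [valid(x) → green(d)]. ⇒ new: red(d), wooden(d), open(d), approved(x), signed(x), green(d).
[3] (vii) [approved(x) ∧ wooden(d) → visible(d)]. ⇒ new: visible(d).
[4] (vi) [visible(d) ∧ open(d) → has_feathers(x)]; (xiii) [visible(d) ∧ small(d) → cold(x)]. ⇒ new: has_feathers(x), cold(x).
has_feathers(x) appears in round 4, so it is derivable.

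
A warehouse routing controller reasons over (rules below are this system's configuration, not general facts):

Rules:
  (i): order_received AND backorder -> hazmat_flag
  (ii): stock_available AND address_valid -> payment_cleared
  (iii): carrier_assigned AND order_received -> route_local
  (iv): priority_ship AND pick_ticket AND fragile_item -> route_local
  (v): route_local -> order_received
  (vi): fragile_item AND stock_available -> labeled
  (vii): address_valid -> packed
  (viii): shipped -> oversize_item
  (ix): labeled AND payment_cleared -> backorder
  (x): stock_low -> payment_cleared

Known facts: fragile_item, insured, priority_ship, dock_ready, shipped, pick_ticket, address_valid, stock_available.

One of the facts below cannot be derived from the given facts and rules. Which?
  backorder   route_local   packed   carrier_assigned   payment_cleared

Round 1: (ii) [stock_available AND address_valid -> payment_cleared]; (iv) [priority_ship AND pick_ticket AND fragile_item -> route_local]; (vi) [fragile_item AND stock_available -> labeled]; (vii) [address_valid -> packed]; (viii) [shipped -> oversize_item]. Adds payment_cleared, route_local, labeled, packed, oversize_item.
Round 2: (v) [route_local -> order_received]; (ix) [labeled AND payment_cleared -> backorder]. Adds order_received, backorder.
Round 3: (i) [order_received AND backorder -> hazmat_flag]. Adds hazmat_flag.
Derived: backorder (round 2), payment_cleared (round 1), route_local (round 1), packed (round 1). carrier_assigned never appears in any round.

carrier_assigned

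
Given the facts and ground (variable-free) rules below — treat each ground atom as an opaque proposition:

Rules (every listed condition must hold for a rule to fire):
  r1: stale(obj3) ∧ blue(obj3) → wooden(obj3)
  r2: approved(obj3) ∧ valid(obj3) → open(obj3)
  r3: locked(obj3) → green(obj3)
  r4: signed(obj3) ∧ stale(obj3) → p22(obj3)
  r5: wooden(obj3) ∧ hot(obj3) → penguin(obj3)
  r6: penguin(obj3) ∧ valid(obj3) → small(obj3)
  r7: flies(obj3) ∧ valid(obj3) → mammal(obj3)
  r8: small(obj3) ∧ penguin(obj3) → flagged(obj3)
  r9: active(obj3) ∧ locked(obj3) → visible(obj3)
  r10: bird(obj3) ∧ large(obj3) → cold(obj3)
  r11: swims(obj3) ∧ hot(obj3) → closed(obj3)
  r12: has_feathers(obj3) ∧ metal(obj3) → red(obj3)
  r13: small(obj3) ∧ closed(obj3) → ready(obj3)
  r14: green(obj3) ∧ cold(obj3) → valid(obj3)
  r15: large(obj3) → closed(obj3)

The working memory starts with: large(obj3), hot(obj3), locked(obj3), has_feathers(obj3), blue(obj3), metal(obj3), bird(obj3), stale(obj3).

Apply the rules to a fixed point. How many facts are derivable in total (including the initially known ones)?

18

Round 1: r1 [stale(obj3) ∧ blue(obj3) → wooden(obj3)]; r3 [locked(obj3) → green(obj3)]; r10 [bird(obj3) ∧ large(obj3) → cold(obj3)]; r12 [has_feathers(obj3) ∧ metal(obj3) → red(obj3)]; r15 [large(obj3) → closed(obj3)]. New: wooden(obj3), green(obj3), cold(obj3), red(obj3), closed(obj3).
Round 2: r5 [wooden(obj3) ∧ hot(obj3) → penguin(obj3)]; r14 [green(obj3) ∧ cold(obj3) → valid(obj3)]. New: penguin(obj3), valid(obj3).
Round 3: r6 [penguin(obj3) ∧ valid(obj3) → small(obj3)]. New: small(obj3).
Round 4: r8 [small(obj3) ∧ penguin(obj3) → flagged(obj3)]; r13 [small(obj3) ∧ closed(obj3) → ready(obj3)]. New: flagged(obj3), ready(obj3).
Closure: {bird(obj3), blue(obj3), closed(obj3), cold(obj3), flagged(obj3), green(obj3), has_feathers(obj3), hot(obj3), large(obj3), locked(obj3), metal(obj3), penguin(obj3), ready(obj3), red(obj3), small(obj3), stale(obj3), valid(obj3), wooden(obj3)} — 18 facts.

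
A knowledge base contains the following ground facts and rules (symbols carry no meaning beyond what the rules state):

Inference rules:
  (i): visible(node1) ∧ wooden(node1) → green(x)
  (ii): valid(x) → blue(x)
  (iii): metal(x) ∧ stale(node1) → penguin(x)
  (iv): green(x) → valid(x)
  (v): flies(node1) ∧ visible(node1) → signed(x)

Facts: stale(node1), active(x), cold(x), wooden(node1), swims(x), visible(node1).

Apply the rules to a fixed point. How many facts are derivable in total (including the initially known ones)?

9

Round 1 fires (i), giving green(x).
Round 2 fires (iv), giving valid(x).
Round 3 fires (ii), giving blue(x).
Closure: {active(x), blue(x), cold(x), green(x), stale(node1), swims(x), valid(x), visible(node1), wooden(node1)} — 9 facts.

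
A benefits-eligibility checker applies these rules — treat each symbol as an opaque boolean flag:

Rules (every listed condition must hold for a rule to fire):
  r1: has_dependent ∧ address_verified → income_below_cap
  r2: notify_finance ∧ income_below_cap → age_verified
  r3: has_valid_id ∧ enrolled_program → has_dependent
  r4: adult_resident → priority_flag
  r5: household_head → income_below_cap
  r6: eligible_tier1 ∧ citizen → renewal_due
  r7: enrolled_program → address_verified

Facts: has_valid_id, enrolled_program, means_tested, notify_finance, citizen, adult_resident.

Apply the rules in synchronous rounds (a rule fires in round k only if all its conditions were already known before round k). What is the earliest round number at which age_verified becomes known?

3

Round 1: r3 [has_valid_id ∧ enrolled_program → has_dependent]; r4 [adult_resident → priority_flag]; r7 [enrolled_program → address_verified]. New: has_dependent, priority_flag, address_verified.
Round 2: r1 [has_dependent ∧ address_verified → income_below_cap]. New: income_below_cap.
Round 3: r2 [notify_finance ∧ income_below_cap → age_verified]. New: age_verified.
age_verified first appears in round 3.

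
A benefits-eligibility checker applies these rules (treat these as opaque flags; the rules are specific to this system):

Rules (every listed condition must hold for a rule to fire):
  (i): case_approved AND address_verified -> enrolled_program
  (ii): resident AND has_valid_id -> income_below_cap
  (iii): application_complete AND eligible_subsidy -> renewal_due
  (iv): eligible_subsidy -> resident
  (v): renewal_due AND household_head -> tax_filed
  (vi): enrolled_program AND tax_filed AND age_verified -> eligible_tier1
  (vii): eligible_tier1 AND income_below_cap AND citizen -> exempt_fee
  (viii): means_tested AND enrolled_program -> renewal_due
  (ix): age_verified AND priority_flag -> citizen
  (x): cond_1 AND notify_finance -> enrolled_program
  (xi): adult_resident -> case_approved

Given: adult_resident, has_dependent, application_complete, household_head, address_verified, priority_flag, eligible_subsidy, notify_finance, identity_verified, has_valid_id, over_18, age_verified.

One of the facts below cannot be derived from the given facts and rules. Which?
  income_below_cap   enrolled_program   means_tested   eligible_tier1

means_tested

Round 1: (iii) [application_complete AND eligible_subsidy -> renewal_due]; (iv) [eligible_subsidy -> resident]; (ix) [age_verified AND priority_flag -> citizen]; (xi) [adult_resident -> case_approved]. Adds renewal_due, resident, citizen, case_approved.
Round 2: (i) [case_approved AND address_verified -> enrolled_program]; (ii) [resident AND has_valid_id -> income_below_cap]; (v) [renewal_due AND household_head -> tax_filed]. Adds enrolled_program, income_below_cap, tax_filed.
Round 3: (vi) [enrolled_program AND tax_filed AND age_verified -> eligible_tier1]. Adds eligible_tier1.
Round 4: (vii) [eligible_tier1 AND income_below_cap AND citizen -> exempt_fee]. Adds exempt_fee.
Derived: income_below_cap (round 2), eligible_tier1 (round 3), enrolled_program (round 2). means_tested never appears in any round.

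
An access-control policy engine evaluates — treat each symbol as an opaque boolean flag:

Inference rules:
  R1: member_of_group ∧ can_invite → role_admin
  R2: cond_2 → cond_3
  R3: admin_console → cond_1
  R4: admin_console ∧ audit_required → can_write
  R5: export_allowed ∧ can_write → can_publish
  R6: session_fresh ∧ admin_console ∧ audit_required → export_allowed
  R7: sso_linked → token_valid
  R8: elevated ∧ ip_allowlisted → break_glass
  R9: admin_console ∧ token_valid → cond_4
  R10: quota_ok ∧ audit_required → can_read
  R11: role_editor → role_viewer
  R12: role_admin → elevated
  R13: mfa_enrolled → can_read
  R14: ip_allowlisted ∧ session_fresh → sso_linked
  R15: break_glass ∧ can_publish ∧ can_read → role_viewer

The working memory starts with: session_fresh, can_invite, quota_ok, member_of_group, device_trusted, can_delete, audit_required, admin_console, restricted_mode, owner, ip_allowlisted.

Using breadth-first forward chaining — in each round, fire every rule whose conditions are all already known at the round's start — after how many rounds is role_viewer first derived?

[1] R1 [member_of_group ∧ can_invite → role_admin]; R3 [admin_console → cond_1]; R4 [admin_console ∧ audit_required → can_write]; R6 [session_fresh ∧ admin_console ∧ audit_required → export_allowed]; R10 [quota_ok ∧ audit_required → can_read]; R14 [ip_allowlisted ∧ session_fresh → sso_linked]. ⇒ new: role_admin, cond_1, can_write, export_allowed, can_read, sso_linked.
[2] R5 [export_allowed ∧ can_write → can_publish]; R7 [sso_linked → token_valid]; R12 [role_admin → elevated]. ⇒ new: can_publish, token_valid, elevated.
[3] R8 [elevated ∧ ip_allowlisted → break_glass]; R9 [admin_console ∧ token_valid → cond_4]. ⇒ new: break_glass, cond_4.
[4] R15 [break_glass ∧ can_publish ∧ can_read → role_viewer]. ⇒ new: role_viewer.
role_viewer first appears in round 4.

4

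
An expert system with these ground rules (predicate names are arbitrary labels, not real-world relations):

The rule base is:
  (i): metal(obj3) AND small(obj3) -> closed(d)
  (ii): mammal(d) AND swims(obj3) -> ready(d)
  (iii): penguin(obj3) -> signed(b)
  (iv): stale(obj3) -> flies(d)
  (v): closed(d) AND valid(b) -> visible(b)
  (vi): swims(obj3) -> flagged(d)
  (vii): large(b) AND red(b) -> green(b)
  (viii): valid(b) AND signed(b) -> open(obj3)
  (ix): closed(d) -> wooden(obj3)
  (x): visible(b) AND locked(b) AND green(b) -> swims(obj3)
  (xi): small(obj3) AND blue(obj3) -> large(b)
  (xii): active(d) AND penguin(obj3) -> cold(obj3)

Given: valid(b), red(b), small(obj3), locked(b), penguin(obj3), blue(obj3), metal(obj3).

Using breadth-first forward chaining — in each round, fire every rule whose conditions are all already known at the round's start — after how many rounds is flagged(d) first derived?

Round 1: (i) [metal(obj3) AND small(obj3) -> closed(d)]; (iii) [penguin(obj3) -> signed(b)]; (xi) [small(obj3) AND blue(obj3) -> large(b)]. New: closed(d), signed(b), large(b).
Round 2: (v) [closed(d) AND valid(b) -> visible(b)]; (vii) [large(b) AND red(b) -> green(b)]; (viii) [valid(b) AND signed(b) -> open(obj3)]; (ix) [closed(d) -> wooden(obj3)]. New: visible(b), green(b), open(obj3), wooden(obj3).
Round 3: (x) [visible(b) AND locked(b) AND green(b) -> swims(obj3)]. New: swims(obj3).
Round 4: (vi) [swims(obj3) -> flagged(d)]. New: flagged(d).
flagged(d) first appears in round 4.

4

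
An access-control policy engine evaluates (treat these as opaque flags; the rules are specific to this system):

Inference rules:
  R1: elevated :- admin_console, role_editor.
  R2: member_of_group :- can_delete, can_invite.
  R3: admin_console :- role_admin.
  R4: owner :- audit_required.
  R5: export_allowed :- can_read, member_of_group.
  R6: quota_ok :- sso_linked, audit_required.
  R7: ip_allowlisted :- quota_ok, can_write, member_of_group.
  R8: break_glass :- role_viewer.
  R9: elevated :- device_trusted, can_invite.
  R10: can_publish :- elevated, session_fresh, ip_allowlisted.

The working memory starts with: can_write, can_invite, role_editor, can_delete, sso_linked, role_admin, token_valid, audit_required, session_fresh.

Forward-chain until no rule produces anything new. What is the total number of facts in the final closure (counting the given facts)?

Round 1: R2 [member_of_group :- can_delete, can_invite.]; R3 [admin_console :- role_admin.]; R4 [owner :- audit_required.]; R6 [quota_ok :- sso_linked, audit_required.]. New: member_of_group, admin_console, owner, quota_ok.
Round 2: R1 [elevated :- admin_console, role_editor.]; R7 [ip_allowlisted :- quota_ok, can_write, member_of_group.]. New: elevated, ip_allowlisted.
Round 3: R10 [can_publish :- elevated, session_fresh, ip_allowlisted.]. New: can_publish.
Closure: {admin_console, audit_required, can_delete, can_invite, can_publish, can_write, elevated, ip_allowlisted, member_of_group, owner, quota_ok, role_admin, role_editor, session_fresh, sso_linked, token_valid} — 16 facts.

16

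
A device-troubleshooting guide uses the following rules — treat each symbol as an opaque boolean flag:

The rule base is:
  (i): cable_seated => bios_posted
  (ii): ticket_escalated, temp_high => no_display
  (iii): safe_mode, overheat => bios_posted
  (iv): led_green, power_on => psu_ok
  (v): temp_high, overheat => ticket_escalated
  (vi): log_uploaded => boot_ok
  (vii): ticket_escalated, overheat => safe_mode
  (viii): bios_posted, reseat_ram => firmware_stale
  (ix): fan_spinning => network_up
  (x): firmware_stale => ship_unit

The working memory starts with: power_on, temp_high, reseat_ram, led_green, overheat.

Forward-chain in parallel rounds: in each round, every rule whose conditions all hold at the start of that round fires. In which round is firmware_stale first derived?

4

[1] (iv) [led_green, power_on => psu_ok]; (v) [temp_high, overheat => ticket_escalated]. ⇒ new: psu_ok, ticket_escalated.
[2] (ii) [ticket_escalated, temp_high => no_display]; (vii) [ticket_escalated, overheat => safe_mode]. ⇒ new: no_display, safe_mode.
[3] (iii) [safe_mode, overheat => bios_posted]. ⇒ new: bios_posted.
[4] (viii) [bios_posted, reseat_ram => firmware_stale]. ⇒ new: firmware_stale.
firmware_stale first appears in round 4.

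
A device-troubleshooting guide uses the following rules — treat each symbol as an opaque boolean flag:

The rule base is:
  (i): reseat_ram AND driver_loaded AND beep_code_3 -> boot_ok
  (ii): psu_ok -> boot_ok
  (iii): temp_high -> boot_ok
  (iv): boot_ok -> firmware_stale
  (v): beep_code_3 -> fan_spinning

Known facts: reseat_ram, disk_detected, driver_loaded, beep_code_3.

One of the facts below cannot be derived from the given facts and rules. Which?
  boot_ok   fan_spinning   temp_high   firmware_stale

Round 1 fires (i), (v), giving boot_ok, fan_spinning.
Round 2 fires (iv), giving firmware_stale.
Derived: firmware_stale (round 2), boot_ok (round 1), fan_spinning (round 1). temp_high never appears in any round.

temp_high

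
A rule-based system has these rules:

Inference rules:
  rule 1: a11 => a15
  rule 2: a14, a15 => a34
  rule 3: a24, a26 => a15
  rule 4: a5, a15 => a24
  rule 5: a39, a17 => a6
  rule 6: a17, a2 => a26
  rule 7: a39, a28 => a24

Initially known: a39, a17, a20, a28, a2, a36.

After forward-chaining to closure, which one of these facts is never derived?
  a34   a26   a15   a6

Round 1: rule 5 [a39, a17 => a6]; rule 6 [a17, a2 => a26]; rule 7 [a39, a28 => a24]. New: a6, a26, a24.
Round 2: rule 3 [a24, a26 => a15]. New: a15.
Derived: a15 (round 2), a26 (round 1), a6 (round 1). a34 never appears in any round.

a34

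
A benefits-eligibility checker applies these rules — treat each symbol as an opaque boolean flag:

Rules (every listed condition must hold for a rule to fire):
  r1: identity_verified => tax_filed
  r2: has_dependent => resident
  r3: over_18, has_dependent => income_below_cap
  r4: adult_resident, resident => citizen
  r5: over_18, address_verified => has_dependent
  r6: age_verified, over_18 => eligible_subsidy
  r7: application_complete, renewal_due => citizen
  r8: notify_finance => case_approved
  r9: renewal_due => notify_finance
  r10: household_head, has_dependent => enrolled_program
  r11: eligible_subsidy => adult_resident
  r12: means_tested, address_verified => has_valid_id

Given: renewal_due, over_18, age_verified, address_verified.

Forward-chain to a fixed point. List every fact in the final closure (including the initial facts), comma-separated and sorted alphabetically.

Round 1: r5 [over_18, address_verified => has_dependent]; r6 [age_verified, over_18 => eligible_subsidy]; r9 [renewal_due => notify_finance]. New: has_dependent, eligible_subsidy, notify_finance.
Round 2: r2 [has_dependent => resident]; r3 [over_18, has_dependent => income_below_cap]; r8 [notify_finance => case_approved]; r11 [eligible_subsidy => adult_resident]. New: resident, income_below_cap, case_approved, adult_resident.
Round 3: r4 [adult_resident, resident => citizen]. New: citizen.

address_verified, adult_resident, age_verified, case_approved, citizen, eligible_subsidy, has_dependent, income_below_cap, notify_finance, over_18, renewal_due, resident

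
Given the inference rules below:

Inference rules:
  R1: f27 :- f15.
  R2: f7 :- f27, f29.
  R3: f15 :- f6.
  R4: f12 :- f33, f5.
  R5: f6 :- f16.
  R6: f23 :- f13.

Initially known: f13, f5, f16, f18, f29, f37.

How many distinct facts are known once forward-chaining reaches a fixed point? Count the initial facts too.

11

Round 1 fires R5, R6, giving f6, f23.
Round 2 fires R3, giving f15.
Round 3 fires R1, giving f27.
Round 4 fires R2, giving f7.
Closure: {f13, f15, f16, f18, f23, f27, f29, f37, f5, f6, f7} — 11 facts.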